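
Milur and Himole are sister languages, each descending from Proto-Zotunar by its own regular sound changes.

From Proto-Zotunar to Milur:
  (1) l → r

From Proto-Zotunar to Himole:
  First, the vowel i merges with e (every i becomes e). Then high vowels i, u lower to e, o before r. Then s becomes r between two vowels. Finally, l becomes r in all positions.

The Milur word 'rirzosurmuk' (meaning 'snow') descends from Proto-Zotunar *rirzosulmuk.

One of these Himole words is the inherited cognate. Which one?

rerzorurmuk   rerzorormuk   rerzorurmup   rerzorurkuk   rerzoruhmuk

Himole: *rirzosulmuk > rerzosulmuk > rerzorulmuk > rerzorurmuk  (by vowel merger, rhotacism, unconditioned shift)
Among the options, 'rerzorurmuk' alone shows every Himole change applied in order.

rerzorurmuk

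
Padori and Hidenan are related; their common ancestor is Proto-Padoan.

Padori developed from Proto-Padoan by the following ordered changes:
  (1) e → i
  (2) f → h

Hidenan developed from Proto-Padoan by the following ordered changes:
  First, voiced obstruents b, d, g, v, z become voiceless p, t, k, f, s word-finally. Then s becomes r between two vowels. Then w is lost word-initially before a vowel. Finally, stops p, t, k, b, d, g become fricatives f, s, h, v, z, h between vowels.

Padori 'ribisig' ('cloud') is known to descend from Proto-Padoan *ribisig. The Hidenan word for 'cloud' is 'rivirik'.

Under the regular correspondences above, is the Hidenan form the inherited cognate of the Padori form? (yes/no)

Derive the expected Hidenan reflex of *ribisig:
Hidenan: *ribisig
  ribisig → ribisik   [final devoicing]
  ribisik → ribirik   [rhotacism]
  ribirik (rule 3 does not apply)
  ribirik → rivirik   [intervocalic lenition]
  giving Hidenan rivirik.
Hidenan 'rivirik' matches the regular reflex exactly, so the pair is cognate.

yes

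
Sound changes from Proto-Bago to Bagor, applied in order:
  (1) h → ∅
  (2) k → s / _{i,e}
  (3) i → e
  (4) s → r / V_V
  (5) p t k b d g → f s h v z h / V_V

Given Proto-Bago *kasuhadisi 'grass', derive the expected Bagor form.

karuazere

Bagor: start from *kasuhadisi.
  rule 1 (h-loss): kasuhadisi → kasuadisi
  rule 2: no change — kasuadisi
  rule 3 (vowel merger): kasuadisi → kasuadese
  rule 4 (rhotacism): kasuadese → karuadere
  rule 5 (intervocalic lenition): karuadere → karuazere
  ⇒ Bagor karuazere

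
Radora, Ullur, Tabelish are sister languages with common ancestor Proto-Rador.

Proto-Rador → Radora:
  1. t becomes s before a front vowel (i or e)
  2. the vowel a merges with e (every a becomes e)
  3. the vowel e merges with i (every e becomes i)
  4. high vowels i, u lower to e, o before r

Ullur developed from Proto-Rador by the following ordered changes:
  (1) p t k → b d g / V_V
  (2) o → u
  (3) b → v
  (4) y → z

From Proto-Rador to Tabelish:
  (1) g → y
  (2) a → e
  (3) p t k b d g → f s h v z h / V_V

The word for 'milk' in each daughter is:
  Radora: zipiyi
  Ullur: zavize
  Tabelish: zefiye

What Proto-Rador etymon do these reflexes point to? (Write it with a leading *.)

Position 2: Radora has i, Ullur has a, Tabelish has e. Ullur preserves a here (none of its changes turn any other segment into a), so the proto-segment is *a.
Position 6: Radora has i, Ullur has e, Tabelish has e. Ullur preserves e here (none of its changes turn any other segment into e), so the proto-segment is *e.
Verify the candidate proto-form against each daughter:
Radora: start from *zapiye.
  rule 1: no change — zapiye
  rule 2 (vowel merger): zapiye → zepiye
  rule 3 (vowel merger): zepiye → zipiyi
  rule 4: no change — zipiyi
  ⇒ Radora zipiyi
Ullur: *zapiye
  zapiye → zabiye   [intervocalic voicing]
  zabiye (rule 2 does not apply)
  zabiye → zaviye   [unconditioned shift]
  zaviye → zavize   [unconditioned shift]
  giving Ullur zavize.
Tabelish: start from *zapiye.
  rule 1: no change — zapiye
  rule 2 (vowel merger): zapiye → zepiye
  rule 3 (intervocalic lenition): zepiye → zefiye
  ⇒ Tabelish zefiye
Only *zapiye yields all of Radora zipiyi, Ullur zavize, Tabelish zefiye.

*zapiye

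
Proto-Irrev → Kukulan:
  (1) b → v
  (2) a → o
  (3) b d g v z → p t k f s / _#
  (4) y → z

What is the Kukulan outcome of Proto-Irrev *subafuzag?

suvofuzok

Kukulan: start from *subafuzag.
  rule 1 (unconditioned shift): subafuzag → suvafuzag
  rule 2 (vowel merger): suvafuzag → suvofuzog
  rule 3 (final devoicing): suvofuzog → suvofuzok
  rule 4: no change — suvofuzok
  ⇒ Kukulan suvofuzok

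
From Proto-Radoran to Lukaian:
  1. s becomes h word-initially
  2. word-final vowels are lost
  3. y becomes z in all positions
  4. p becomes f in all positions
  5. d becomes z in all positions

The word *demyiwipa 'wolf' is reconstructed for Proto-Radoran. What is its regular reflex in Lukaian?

Lukaian: start from *demyiwipa.
  rule 1: no change — demyiwipa
  rule 2 (apocope): demyiwipa → demyiwip
  rule 3 (unconditioned shift): demyiwip → demziwip
  rule 4 (unconditioned shift): demziwip → demziwif
  rule 5 (unconditioned shift): demziwif → zemziwif
  ⇒ Lukaian zemziwif

zemziwif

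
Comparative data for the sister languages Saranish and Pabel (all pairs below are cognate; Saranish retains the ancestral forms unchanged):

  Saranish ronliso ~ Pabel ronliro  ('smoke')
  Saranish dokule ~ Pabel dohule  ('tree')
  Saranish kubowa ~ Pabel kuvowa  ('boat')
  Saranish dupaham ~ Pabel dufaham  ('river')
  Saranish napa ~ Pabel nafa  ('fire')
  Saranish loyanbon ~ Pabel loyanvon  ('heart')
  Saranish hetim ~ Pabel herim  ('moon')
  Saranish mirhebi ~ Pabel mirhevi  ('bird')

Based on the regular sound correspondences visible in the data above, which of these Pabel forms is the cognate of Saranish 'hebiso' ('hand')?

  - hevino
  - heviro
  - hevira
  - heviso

mirhebi ~ mirhevi — Saranish b corresponds to Pabel v between vowels (before a front vowel).
ronliso ~ ronliro — Saranish s corresponds to Pabel r between vowels (before a back vowel).
Applying these to Saranish 'hebiso':
  hebiso → heviso   (b→v between vowels (before a front vowel))
  heviso → heviro   (s→r between vowels (before a back vowel))
So the Pabel cognate is 'heviro'.

heviro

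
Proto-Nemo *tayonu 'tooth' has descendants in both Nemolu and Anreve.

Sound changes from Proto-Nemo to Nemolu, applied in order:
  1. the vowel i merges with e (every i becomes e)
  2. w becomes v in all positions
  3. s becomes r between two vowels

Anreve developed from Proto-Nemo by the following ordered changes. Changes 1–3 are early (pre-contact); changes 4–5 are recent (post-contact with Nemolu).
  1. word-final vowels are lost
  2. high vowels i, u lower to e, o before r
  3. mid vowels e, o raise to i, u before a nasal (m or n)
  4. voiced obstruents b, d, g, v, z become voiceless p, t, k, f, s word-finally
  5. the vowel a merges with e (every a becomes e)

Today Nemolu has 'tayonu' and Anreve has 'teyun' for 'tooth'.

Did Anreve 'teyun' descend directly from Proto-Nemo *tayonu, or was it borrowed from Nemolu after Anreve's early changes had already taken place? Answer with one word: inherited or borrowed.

inherited

If inherited, *tayonu would pass through all of Anreve's changes:
Anreve: *tayonu > tayon > tayun > teyun  (by apocope, pre-nasal raising, vowel merger)
If borrowed from Nemolu 'tayonu' after the early changes, it would undergo only the recent ones:
  rule 4 (final devoicing): no change (tayonu)
  rule 5 (vowel merger): tayonu → teyonu
  ⇒ as a loan: teyonu
Anreve 'teyun' matches the inherited outcome exactly, so it is an inherited cognate, not a loan.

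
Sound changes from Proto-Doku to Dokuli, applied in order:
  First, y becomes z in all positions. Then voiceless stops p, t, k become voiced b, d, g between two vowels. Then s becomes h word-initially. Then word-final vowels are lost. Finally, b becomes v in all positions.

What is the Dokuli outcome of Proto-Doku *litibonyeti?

lidivonzed

Dokuli: *litibonyeti > litibonzeti > lidibonzedi > lidibonzed > lidivonzed  (by unconditioned shift, intervocalic voicing, apocope, unconditioned shift)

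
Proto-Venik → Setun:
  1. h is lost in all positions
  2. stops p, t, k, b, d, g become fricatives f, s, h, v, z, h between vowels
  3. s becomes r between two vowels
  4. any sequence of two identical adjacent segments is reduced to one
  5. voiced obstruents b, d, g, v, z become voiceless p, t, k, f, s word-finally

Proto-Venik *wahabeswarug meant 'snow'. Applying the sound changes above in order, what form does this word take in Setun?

waveswaruk

Setun: *wahabeswarug
  wahabeswarug → waabeswarug   [h-loss]
  waabeswarug → waaveswarug   [intervocalic lenition]
  waaveswarug (rule 3 does not apply)
  waaveswarug → waveswarug   [degemination]
  waveswarug → waveswaruk   [final devoicing]
  giving Setun waveswaruk.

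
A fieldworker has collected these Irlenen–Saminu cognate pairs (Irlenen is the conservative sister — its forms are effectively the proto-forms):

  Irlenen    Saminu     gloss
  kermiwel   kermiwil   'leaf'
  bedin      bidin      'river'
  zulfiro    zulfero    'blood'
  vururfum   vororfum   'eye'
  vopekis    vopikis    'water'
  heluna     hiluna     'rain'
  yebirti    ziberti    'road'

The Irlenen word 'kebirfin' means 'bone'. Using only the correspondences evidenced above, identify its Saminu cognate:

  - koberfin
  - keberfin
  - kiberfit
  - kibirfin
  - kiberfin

yebirti ~ ziberti — Irlenen e corresponds to Saminu i after a consonant, before a labial obstruent.
zulfiro ~ zulfero, yebirti ~ ziberti — Irlenen i corresponds to Saminu e after a consonant, before r.
Applying these to Irlenen 'kebirfin':
  kebirfin → kibirfin   (e→i after a consonant, before a labial obstruent)
  kibirfin → kiberfin   (i→e after a consonant, before r)
So the Saminu cognate is 'kiberfin'.

kiberfin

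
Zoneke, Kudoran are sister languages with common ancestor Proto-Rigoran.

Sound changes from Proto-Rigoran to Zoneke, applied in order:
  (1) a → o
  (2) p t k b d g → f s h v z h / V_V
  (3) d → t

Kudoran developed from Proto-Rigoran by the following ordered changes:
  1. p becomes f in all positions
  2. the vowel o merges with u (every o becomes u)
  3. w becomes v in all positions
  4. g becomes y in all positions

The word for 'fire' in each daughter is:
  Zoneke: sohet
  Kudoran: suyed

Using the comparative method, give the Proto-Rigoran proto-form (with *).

*soged

Position 3: Zoneke has h, Kudoran has y. Taking the neighbouring segments as reconstructed: Zoneke h could go back to *k or *g or *h; Kudoran y could go back to *g or *y — the one source consistent with every daughter is *g.
Position 5: Zoneke has t, Kudoran has d. Kudoran preserves d here (none of its changes turn any other segment into d), so the proto-segment is *d.
Position 2: Zoneke has o, Kudoran has u. Taking the neighbouring segments as reconstructed: Zoneke o could go back to *a or *o; Kudoran u could go back to *o or *u — the one source consistent with every daughter is *o.
This points to *soged. Verify forward in each daughter:
Zoneke: start from *soged.
  rule 1: no change — soged
  rule 2 (intervocalic lenition): soged → sohed
  rule 3 (unconditioned shift): sohed → sohet
  ⇒ Zoneke sohet
Kudoran: *soged > suged > suyed  (by vowel merger, unconditioned shift)
Only *soged yields all of Zoneke sohet, Kudoran suyed.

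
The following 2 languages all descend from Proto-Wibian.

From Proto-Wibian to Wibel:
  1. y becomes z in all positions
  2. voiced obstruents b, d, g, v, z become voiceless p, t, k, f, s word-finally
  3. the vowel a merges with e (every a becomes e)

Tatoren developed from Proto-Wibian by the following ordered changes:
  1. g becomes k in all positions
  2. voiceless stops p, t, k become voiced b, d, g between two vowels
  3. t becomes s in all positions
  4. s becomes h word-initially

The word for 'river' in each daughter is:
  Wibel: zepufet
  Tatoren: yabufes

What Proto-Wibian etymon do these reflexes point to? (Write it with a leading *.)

*yapufet

Position 7: Wibel has t, Tatoren has s. Taking the neighbouring segments as reconstructed: Wibel t could go back to *t or *d; Tatoren s could go back to *t or *s — the one source consistent with every daughter is *t.
Position 1: Wibel has z, Tatoren has y. Tatoren preserves y here (none of its changes turn any other segment into y), so the proto-segment is *y.
Position 2: Wibel has e, Tatoren has a. Tatoren preserves a here (none of its changes turn any other segment into a), so the proto-segment is *a.
Verify the candidate proto-form against each daughter:
Wibel: start from *yapufet.
  rule 1 (unconditioned shift): yapufet → zapufet
  rule 2: no change — zapufet
  rule 3 (vowel merger): zapufet → zepufet
  ⇒ Wibel zepufet
Tatoren: *yapufet
  yapufet (rule 1 does not apply)
  yapufet → yabufet   [intervocalic voicing]
  yabufet → yabufes   [unconditioned shift]
  yabufes (rule 4 does not apply)
  giving Tatoren yabufes.
No other proto-form is consistent with every reflex, so the reconstruction is *yapufet.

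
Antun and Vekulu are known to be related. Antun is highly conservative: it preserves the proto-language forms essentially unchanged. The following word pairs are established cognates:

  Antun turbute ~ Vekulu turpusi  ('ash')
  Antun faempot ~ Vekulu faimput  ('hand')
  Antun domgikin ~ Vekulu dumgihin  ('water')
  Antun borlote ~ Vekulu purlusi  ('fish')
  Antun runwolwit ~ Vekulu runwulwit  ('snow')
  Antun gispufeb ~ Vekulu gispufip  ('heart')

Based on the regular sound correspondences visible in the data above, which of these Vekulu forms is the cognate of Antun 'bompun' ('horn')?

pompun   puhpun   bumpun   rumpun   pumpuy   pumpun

borlote ~ purlusi — Antun b corresponds to Vekulu p word-initially before a back vowel.
domgikin ~ dumgihin — Antun o corresponds to Vekulu u after a consonant, before a nasal.
Applying these to Antun 'bompun':
  bompun → pompun   (b→p word-initially before a back vowel)
  pompun → pumpun   (o→u after a consonant, before a nasal)
So the Vekulu cognate is 'pumpun'.

pumpun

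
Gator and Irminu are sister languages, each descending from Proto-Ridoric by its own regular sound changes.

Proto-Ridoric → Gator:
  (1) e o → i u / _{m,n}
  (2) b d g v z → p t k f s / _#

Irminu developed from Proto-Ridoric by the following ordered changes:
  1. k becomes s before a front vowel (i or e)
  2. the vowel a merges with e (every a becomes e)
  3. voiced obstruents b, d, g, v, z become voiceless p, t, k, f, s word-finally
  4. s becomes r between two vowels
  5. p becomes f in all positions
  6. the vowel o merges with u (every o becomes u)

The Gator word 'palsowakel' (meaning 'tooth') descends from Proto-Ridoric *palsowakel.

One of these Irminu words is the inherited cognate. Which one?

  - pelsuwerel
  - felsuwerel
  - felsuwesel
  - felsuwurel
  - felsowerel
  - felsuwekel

felsuwerel

Irminu: *palsowakel
  palsowakel → palsowasel   [palatalisation]
  palsowasel → pelsowesel   [vowel merger]
  pelsowesel (rule 3 does not apply)
  pelsowesel → pelsowerel   [rhotacism]
  pelsowerel → felsowerel   [unconditioned shift]
  felsowerel → felsuwerel   [vowel merger]
  giving Irminu felsuwerel.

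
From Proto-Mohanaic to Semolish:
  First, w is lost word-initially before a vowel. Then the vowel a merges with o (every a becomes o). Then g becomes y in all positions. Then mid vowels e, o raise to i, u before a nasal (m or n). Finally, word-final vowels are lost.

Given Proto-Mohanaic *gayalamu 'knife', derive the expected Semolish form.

Semolish: start from *gayalamu.
  rule 1: no change — gayalamu
  rule 2 (vowel merger): gayalamu → goyolomu
  rule 3 (unconditioned shift): goyolomu → yoyolomu
  rule 4 (pre-nasal raising): yoyolomu → yoyolumu
  rule 5 (apocope): yoyolumu → yoyolum
  ⇒ Semolish yoyolum

yoyolum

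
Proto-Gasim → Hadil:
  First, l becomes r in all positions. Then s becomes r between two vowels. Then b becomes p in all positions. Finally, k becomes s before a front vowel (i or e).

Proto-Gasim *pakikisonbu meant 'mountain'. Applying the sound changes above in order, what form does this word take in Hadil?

Hadil: *pakikisonbu
  pakikisonbu (rule 1 does not apply)
  pakikisonbu → pakikironbu   [rhotacism]
  pakikironbu → pakikironpu   [unconditioned shift]
  pakikironpu → pasisironpu   [palatalisation]
  giving Hadil pasisironpu.

pasisironpu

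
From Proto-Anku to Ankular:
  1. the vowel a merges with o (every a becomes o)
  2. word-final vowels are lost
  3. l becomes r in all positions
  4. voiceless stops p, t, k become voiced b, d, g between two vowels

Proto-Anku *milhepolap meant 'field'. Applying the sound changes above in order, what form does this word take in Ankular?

Ankular: *milhepolap > milhepolop > mirheporop > mirheborop  (by vowel merger, unconditioned shift, intervocalic voicing)

mirheborop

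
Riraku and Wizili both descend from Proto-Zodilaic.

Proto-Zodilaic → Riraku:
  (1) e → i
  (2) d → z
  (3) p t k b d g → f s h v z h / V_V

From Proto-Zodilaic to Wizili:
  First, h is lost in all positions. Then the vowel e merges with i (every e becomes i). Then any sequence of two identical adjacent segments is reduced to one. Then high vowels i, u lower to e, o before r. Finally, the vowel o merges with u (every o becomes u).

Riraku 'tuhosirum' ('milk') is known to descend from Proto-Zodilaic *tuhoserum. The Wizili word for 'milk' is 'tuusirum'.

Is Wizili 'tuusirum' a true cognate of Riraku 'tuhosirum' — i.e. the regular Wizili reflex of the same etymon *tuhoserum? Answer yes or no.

Derive the expected Wizili reflex of *tuhoserum:
Wizili: *tuhoserum > tuoserum > tuosirum > tuoserum > tuuserum  (by h-loss, vowel merger, pre-rhotic lowering, vowel merger)
The regular Wizili reflex would be 'tuuserum', but the attested form is 'tuusirum'. The correspondence is irregular, so they are not cognates (the Wizili form has a different source).

no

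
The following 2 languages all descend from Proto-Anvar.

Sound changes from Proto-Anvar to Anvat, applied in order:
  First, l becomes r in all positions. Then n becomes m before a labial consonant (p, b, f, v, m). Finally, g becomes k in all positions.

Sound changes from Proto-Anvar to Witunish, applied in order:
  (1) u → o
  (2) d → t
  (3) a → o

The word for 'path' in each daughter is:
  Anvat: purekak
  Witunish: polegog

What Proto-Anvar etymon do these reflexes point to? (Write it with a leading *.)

Position 2: Anvat has u, Witunish has o. Anvat preserves u here (none of its changes turn any other segment into u), so the proto-segment is *u.
Position 6: Anvat has a, Witunish has o. Anvat preserves a here (none of its changes turn any other segment into a), so the proto-segment is *a.
Continuing position by position gives *pulegag; check it forward:
Anvat: *pulegag
  pulegag → puregag   [unconditioned shift]
  puregag (rule 2 does not apply)
  puregag → purekak   [unconditioned shift]
  giving Anvat purekak.
Witunish: *pulegag > polegag > polegog  (by vowel merger, vowel merger)
Only *pulegag yields all of Anvat purekak, Witunish polegog.

*pulegag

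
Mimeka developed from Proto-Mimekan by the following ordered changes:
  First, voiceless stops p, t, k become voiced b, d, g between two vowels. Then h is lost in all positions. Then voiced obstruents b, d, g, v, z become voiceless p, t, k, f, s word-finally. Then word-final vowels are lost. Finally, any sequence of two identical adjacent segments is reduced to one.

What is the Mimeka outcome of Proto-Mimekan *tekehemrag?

Mimeka: *tekehemrag
  tekehemrag → tegehemrag   [intervocalic voicing]
  tegehemrag → tegeemrag   [h-loss]
  tegeemrag → tegeemrak   [final devoicing]
  tegeemrak (rule 4 does not apply)
  tegeemrak → tegemrak   [degemination]
  giving Mimeka tegemrak.

tegemrak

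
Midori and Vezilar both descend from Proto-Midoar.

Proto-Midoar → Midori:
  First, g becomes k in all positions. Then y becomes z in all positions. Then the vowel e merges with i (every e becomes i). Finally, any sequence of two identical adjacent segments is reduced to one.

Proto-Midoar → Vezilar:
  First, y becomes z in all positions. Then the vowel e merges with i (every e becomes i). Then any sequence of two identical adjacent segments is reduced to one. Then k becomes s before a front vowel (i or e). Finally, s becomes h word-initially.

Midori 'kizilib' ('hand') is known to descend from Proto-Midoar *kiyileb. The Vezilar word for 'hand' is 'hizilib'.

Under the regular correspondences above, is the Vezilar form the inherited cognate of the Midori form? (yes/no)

yes

Derive the expected Vezilar reflex of *kiyileb:
Vezilar: *kiyileb > kizileb > kizilib > sizilib > hizilib  (by unconditioned shift, vowel merger, palatalisation, debuccalisation)
Vezilar 'hizilib' matches the regular reflex exactly, so the pair is cognate.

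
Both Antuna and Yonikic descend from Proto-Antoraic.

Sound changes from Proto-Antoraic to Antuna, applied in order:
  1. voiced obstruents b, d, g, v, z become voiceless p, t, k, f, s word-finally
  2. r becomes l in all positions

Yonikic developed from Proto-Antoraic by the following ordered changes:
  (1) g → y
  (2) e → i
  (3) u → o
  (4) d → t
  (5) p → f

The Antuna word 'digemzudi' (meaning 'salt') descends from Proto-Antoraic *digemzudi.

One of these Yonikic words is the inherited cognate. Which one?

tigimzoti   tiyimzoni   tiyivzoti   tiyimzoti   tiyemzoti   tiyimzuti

Yonikic: *digemzudi
  digemzudi → diyemzudi   [unconditioned shift]
  diyemzudi → diyimzudi   [vowel merger]
  diyimzudi → diyimzodi   [vowel merger]
  diyimzodi → tiyimzoti   [unconditioned shift]
  tiyimzoti (rule 5 does not apply)
  giving Yonikic tiyimzoti.

tiyimzoti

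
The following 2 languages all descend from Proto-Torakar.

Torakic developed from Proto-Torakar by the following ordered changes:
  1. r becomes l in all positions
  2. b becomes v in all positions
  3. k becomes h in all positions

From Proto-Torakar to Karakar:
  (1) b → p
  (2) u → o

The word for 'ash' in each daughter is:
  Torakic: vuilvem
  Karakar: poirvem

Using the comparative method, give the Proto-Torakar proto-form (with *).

*buirvem

Position 2: Torakic has u, Karakar has o. Torakic preserves u here (none of its changes turn any other segment into u), so the proto-segment is *u.
Position 1: Torakic has v, Karakar has p. Taking the neighbouring segments as reconstructed: Torakic v could go back to *b or *v; Karakar p could go back to *p or *b — the one source consistent with every daughter is *b.
Continuing position by position gives *buirvem; check it forward:
Torakic: *buirvem > builvem > vuilvem  (by unconditioned shift, unconditioned shift)
Karakar: start from *buirvem.
  rule 1 (unconditioned shift): buirvem → puirvem
  rule 2 (vowel merger): puirvem → poirvem
  ⇒ Karakar poirvem
Only *buirvem yields all of Torakic vuilvem, Karakar poirvem.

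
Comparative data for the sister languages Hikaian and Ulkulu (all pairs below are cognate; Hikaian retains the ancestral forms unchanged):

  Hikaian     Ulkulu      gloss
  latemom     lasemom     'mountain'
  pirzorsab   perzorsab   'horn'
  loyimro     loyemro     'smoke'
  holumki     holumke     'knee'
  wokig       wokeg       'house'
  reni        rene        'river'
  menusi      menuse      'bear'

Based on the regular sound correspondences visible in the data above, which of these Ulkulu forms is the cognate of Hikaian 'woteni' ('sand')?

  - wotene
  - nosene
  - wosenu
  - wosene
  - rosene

wosene

latemom ~ lasemom — Hikaian t corresponds to Ulkulu s between vowels (before a front vowel).
holumki ~ holumke, reni ~ rene — Hikaian i corresponds to Ulkulu e word-finally.
Applying these to Hikaian 'woteni':
  woteni → woseni   (t→s between vowels (before a front vowel))
  woseni → wosene   (i→e word-finally)
So the Ulkulu cognate is 'wosene'.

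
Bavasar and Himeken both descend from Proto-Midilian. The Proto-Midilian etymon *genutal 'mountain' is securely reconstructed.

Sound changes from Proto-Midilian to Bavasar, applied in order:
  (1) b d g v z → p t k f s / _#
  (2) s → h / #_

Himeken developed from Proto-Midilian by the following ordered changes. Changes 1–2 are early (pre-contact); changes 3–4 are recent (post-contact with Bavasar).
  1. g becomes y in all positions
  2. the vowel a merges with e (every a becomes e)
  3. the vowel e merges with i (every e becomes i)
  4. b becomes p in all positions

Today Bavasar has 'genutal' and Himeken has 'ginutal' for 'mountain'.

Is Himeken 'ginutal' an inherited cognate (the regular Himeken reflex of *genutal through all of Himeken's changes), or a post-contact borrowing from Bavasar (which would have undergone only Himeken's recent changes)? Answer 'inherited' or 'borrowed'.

borrowed

If inherited, *genutal would pass through all of Himeken's changes:
Himeken: start from *genutal.
  rule 1 (unconditioned shift): genutal → yenutal
  rule 2 (vowel merger): yenutal → yenutel
  rule 3 (vowel merger): yenutel → yinutil
  rule 4: no change — yinutil
  ⇒ Himeken yinutil
If borrowed from Bavasar 'genutal' after the early changes, it would undergo only the recent ones:
  rule 3 (vowel merger): genutal → ginutal
  rule 4 (unconditioned shift): no change (ginutal)
  ⇒ as a loan: ginutal
Himeken 'ginutal' matches the loan outcome 'ginutal', not the inherited 'yinutil' — it skipped the early Himeken changes, so it was borrowed from Bavasar.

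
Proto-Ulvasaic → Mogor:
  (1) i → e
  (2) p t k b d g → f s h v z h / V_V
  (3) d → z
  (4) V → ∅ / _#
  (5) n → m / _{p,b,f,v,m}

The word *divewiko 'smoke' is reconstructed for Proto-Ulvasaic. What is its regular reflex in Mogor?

zeveweh

Mogor: *divewiko
  divewiko → deveweko   [vowel merger]
  deveweko → deveweho   [intervocalic lenition]
  deveweho → zeveweho   [unconditioned shift]
  zeveweho → zeveweh   [apocope]
  zeveweh (rule 5 does not apply)
  giving Mogor zeveweh.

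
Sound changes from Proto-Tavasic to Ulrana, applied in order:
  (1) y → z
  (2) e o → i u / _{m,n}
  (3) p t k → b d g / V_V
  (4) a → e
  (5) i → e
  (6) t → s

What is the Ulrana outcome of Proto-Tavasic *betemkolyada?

bedemkolzede

Ulrana: *betemkolyada
  betemkolyada → betemkolzada   [unconditioned shift]
  betemkolzada → betimkolzada   [pre-nasal raising]
  betimkolzada → bedimkolzada   [intervocalic voicing]
  bedimkolzada → bedimkolzede   [vowel merger]
  bedimkolzede → bedemkolzede   [vowel merger]
  bedemkolzede (rule 6 does not apply)
  giving Ulrana bedemkolzede.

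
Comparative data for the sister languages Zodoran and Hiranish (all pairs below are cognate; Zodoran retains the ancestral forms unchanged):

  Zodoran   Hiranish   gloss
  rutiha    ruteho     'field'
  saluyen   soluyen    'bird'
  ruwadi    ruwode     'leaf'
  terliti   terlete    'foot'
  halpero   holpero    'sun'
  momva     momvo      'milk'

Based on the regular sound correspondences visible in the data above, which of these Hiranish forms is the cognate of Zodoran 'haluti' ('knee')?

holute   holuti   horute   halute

saluyen ~ soluyen, ruwadi ~ ruwode — Zodoran a corresponds to Hiranish o after a consonant, before a consonant other than r, m, n, p, b, f, v.
ruwadi ~ ruwode, terliti ~ terlete — Zodoran i corresponds to Hiranish e word-finally.
Applying these to Zodoran 'haluti':
  haluti → holuti   (a→o after a consonant, before a consonant other than r, m, n, p, b, f, v)
  holuti → holute   (i→e word-finally)
So the Hiranish cognate is 'holute'.

holute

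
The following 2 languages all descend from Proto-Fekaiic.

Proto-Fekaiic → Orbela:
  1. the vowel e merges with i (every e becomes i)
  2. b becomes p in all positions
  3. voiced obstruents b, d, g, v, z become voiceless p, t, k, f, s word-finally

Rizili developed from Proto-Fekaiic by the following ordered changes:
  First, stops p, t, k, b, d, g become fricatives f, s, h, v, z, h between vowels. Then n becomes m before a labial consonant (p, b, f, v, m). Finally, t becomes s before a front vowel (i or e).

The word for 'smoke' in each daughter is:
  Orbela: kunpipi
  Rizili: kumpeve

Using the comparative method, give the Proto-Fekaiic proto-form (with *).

*kunpebe

Position 5: Orbela has i, Rizili has e. Rizili preserves e here (none of its changes turn any other segment into e), so the proto-segment is *e.
Position 3: Orbela has n, Rizili has m. Orbela preserves n here (none of its changes turn any other segment into n), so the proto-segment is *n.
Continuing position by position gives *kunpebe; check it forward:
Orbela: *kunpebe
  kunpebe → kunpibi   [vowel merger]
  kunpibi → kunpipi   [unconditioned shift]
  kunpipi (rule 3 does not apply)
  giving Orbela kunpipi.
Rizili: *kunpebe > kunpeve > kumpeve  (by intervocalic lenition, nasal place assimilation)
Only *kunpebe yields all of Orbela kunpipi, Rizili kumpeve.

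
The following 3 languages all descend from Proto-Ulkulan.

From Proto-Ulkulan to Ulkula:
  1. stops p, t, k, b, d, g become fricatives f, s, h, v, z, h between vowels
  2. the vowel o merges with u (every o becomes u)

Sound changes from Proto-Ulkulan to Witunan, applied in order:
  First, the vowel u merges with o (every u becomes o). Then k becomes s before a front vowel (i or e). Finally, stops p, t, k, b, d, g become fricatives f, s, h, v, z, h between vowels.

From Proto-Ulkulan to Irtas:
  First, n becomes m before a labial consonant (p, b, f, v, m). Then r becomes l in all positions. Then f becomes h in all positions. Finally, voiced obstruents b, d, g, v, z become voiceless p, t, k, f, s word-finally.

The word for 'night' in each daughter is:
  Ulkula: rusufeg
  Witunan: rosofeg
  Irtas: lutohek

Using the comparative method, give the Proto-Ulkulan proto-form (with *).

*rutofeg

Position 4: Ulkula has u, Witunan has o, Irtas has o. Irtas preserves o here (none of its changes turn any other segment into o), so the proto-segment is *o.
Position 3: Ulkula has s, Witunan has s, Irtas has t. Taking the neighbouring segments as reconstructed: Ulkula s could go back to *t or *s; Witunan s could go back to *t or *s; Irtas t can only go back to *t — the one source consistent with every daughter is *t.
Position 7: Ulkula has g, Witunan has g, Irtas has k. Ulkula preserves g here (none of its changes turn any other segment into g), so the proto-segment is *g.
Continuing position by position gives *rutofeg; check it forward:
Ulkula: *rutofeg
  rutofeg → rusofeg   [intervocalic lenition]
  rusofeg → rusufeg   [vowel merger]
  giving Ulkula rusufeg.
Witunan: *rutofeg > rotofeg > rosofeg  (by vowel merger, intervocalic lenition)
Irtas: *rutofeg > lutofeg > lutoheg > lutohek  (by unconditioned shift, unconditioned shift, final devoicing)
Only *rutofeg yields all of Ulkula rusufeg, Witunan rosofeg, Irtas lutohek.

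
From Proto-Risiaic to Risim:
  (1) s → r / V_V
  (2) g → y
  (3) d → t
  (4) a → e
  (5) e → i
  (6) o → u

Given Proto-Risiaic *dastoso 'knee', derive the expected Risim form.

tisturu

Risim: *dastoso > dastoro > tastoro > testoro > tistoro > tisturu  (by rhotacism, unconditioned shift, vowel merger, vowel merger, vowel merger)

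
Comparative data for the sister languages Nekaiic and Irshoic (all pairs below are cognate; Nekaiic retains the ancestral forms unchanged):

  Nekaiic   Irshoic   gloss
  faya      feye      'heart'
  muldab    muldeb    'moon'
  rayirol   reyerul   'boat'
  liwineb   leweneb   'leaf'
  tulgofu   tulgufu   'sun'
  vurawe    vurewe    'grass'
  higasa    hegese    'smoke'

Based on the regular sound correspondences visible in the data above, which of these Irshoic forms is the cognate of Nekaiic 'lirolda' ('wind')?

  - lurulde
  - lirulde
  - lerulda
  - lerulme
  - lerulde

lerulde

rayirol ~ reyerul — Nekaiic i corresponds to Irshoic e after a consonant, before r.
rayirol ~ reyerul — Nekaiic o corresponds to Irshoic u after a consonant, before a consonant other than r, m, n, p, b, f, v.
faya ~ feye, higasa ~ hegese — Nekaiic a corresponds to Irshoic e word-finally.
Applying these to Nekaiic 'lirolda':
  lirolda → lerolda   (i→e after a consonant, before r)
  lerolda → lerulda   (o→u after a consonant, before a consonant other than r, m, n, p, b, f, v)
  lerulda → lerulde   (a→e word-finally)
So the Irshoic cognate is 'lerulde'.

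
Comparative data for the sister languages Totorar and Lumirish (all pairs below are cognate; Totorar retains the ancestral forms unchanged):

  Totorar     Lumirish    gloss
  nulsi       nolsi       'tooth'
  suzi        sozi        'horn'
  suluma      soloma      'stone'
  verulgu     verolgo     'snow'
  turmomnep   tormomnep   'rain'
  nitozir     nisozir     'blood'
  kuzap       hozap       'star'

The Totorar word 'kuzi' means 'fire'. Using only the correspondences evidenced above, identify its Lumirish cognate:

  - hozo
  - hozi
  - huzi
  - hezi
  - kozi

hozi

kuzap ~ hozap — Totorar k corresponds to Lumirish h word-initially before a back vowel.
nulsi ~ nolsi, suzi ~ sozi — Totorar u corresponds to Lumirish o after a consonant, before a consonant other than r, m, n, p, b, f, v.
Applying these to Totorar 'kuzi':
  kuzi → huzi   (k→h word-initially before a back vowel)
  huzi → hozi   (u→o after a consonant, before a consonant other than r, m, n, p, b, f, v)
So the Lumirish cognate is 'hozi'.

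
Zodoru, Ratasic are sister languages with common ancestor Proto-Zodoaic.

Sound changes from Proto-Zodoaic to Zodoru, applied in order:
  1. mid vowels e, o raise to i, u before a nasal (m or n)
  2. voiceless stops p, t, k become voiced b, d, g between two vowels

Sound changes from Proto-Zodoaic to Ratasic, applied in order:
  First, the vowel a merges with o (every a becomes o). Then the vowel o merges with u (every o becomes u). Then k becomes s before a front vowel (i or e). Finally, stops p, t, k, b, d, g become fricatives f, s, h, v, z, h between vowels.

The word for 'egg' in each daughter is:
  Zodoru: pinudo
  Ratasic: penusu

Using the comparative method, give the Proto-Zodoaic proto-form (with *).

*penuto

Position 6: Zodoru has o, Ratasic has u. Zodoru preserves o here (none of its changes turn any other segment into o), so the proto-segment is *o.
Position 2: Zodoru has i, Ratasic has e. Ratasic preserves e here (none of its changes turn any other segment into e), so the proto-segment is *e.
This points to *penuto. Verify forward in each daughter:
Zodoru: *penuto > pinuto > pinudo  (by pre-nasal raising, intervocalic voicing)
Ratasic: *penuto > penutu > penusu  (by vowel merger, intervocalic lenition)
No other proto-form is consistent with every reflex, so the reconstruction is *penuto.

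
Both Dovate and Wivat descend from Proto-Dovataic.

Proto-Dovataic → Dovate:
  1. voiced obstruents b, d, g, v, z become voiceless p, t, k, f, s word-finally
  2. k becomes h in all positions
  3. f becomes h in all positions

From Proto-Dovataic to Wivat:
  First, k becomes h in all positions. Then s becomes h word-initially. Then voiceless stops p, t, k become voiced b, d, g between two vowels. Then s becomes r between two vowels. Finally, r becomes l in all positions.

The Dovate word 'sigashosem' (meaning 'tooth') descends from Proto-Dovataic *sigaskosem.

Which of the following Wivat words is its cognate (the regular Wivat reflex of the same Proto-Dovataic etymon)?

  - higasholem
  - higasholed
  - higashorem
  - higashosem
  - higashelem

higasholem

Wivat: start from *sigaskosem.
  rule 1 (unconditioned shift): sigaskosem → sigashosem
  rule 2 (debuccalisation): sigashosem → higashosem
  rule 3: no change — higashosem
  rule 4 (rhotacism): higashosem → higashorem
  rule 5 (unconditioned shift): higashorem → higasholem
  ⇒ Wivat higasholem
Among the options, 'higasholem' alone shows every Wivat change applied in order.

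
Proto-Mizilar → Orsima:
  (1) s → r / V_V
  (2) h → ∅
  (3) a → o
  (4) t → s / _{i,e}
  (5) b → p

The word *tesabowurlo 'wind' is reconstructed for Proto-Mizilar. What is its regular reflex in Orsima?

Orsima: *tesabowurlo > terabowurlo > terobowurlo > serobowurlo > seropowurlo  (by rhotacism, vowel merger, palatalisation, unconditioned shift)

seropowurlo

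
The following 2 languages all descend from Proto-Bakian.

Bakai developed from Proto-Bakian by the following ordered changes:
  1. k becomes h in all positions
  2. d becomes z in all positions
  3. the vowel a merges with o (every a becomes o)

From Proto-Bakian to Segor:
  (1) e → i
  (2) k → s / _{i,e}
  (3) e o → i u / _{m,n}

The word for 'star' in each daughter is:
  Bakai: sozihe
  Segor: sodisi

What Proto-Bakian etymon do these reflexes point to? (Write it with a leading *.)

*sodike

Position 6: Bakai has e, Segor has i. Bakai preserves e here (none of its changes turn any other segment into e), so the proto-segment is *e.
Position 5: Bakai has h, Segor has s. Taking the neighbouring segments as reconstructed: Bakai h could go back to *k or *h; Segor s could go back to *k or *s — the one source consistent with every daughter is *k.
This points to *sodike. Verify forward in each daughter:
Bakai: start from *sodike.
  rule 1 (unconditioned shift): sodike → sodihe
  rule 2 (unconditioned shift): sodihe → sozihe
  rule 3: no change — sozihe
  ⇒ Bakai sozihe
Segor: start from *sodike.
  rule 1 (vowel merger): sodike → sodiki
  rule 2 (palatalisation): sodiki → sodisi
  rule 3: no change — sodisi
  ⇒ Segor sodisi
Only *sodike yields all of Bakai sozihe, Segor sodisi.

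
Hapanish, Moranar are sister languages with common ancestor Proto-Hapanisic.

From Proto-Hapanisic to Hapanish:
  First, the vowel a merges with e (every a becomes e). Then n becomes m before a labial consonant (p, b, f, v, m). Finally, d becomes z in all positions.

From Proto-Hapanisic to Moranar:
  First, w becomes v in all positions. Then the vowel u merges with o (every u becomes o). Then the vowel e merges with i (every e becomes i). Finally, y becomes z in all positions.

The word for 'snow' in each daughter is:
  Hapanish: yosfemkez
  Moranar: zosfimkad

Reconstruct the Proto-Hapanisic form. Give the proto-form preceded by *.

Position 5: Hapanish has e, Moranar has i. Taking the neighbouring segments as reconstructed: Hapanish e could go back to *a or *e; Moranar i could go back to *e or *i — the one source consistent with every daughter is *e.
Position 1: Hapanish has y, Moranar has z. Hapanish preserves y here (none of its changes turn any other segment into y), so the proto-segment is *y.
Position 9: Hapanish has z, Moranar has d. Moranar preserves d here (none of its changes turn any other segment into d), so the proto-segment is *d.
This points to *yosfemkad. Verify forward in each daughter:
Hapanish: start from *yosfemkad.
  rule 1 (vowel merger): yosfemkad → yosfemked
  rule 2: no change — yosfemked
  rule 3 (unconditioned shift): yosfemked → yosfemkez
  ⇒ Hapanish yosfemkez
Moranar: *yosfemkad
  yosfemkad (rule 1 does not apply)
  yosfemkad (rule 2 does not apply)
  yosfemkad → yosfimkad   [vowel merger]
  yosfimkad → zosfimkad   [unconditioned shift]
  giving Moranar zosfimkad.
*yosfemkad is the unique common source.

*yosfemkad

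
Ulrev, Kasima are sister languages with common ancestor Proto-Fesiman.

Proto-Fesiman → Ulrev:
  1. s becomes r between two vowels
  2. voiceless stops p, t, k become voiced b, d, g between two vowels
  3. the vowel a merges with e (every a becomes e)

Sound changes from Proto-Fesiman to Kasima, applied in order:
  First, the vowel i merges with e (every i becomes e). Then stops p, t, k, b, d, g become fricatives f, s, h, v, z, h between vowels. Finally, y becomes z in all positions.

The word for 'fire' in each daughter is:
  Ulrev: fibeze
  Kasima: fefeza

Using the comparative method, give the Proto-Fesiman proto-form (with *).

*fipeza

Position 2: Ulrev has i, Kasima has e. Ulrev preserves i here (none of its changes turn any other segment into i), so the proto-segment is *i.
Position 6: Ulrev has e, Kasima has a. Kasima preserves a here (none of its changes turn any other segment into a), so the proto-segment is *a.
This points to *fipeza. Verify forward in each daughter:
Ulrev: start from *fipeza.
  rule 1: no change — fipeza
  rule 2 (intervocalic voicing): fipeza → fibeza
  rule 3 (vowel merger): fibeza → fibeze
  ⇒ Ulrev fibeze
Kasima: start from *fipeza.
  rule 1 (vowel merger): fipeza → fepeza
  rule 2 (intervocalic lenition): fepeza → fefeza
  rule 3: no change — fefeza
  ⇒ Kasima fefeza
No other proto-form is consistent with every reflex, so the reconstruction is *fipeza.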